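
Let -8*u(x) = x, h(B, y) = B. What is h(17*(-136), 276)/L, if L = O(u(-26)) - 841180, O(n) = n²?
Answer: 36992/13458711 ≈ 0.0027486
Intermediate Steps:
u(x) = -x/8
L = -13458711/16 (L = (-⅛*(-26))² - 841180 = (13/4)² - 841180 = 169/16 - 841180 = -13458711/16 ≈ -8.4117e+5)
h(17*(-136), 276)/L = (17*(-136))/(-13458711/16) = -2312*(-16/13458711) = 36992/13458711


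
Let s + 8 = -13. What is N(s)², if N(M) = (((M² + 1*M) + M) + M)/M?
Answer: 324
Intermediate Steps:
s = -21 (s = -8 - 13 = -21)
N(M) = (M² + 3*M)/M (N(M) = (((M² + M) + M) + M)/M = (((M + M²) + M) + M)/M = ((M² + 2*M) + M)/M = (M² + 3*M)/M)
N(s)² = (3 - 21)² = (-18)² = 324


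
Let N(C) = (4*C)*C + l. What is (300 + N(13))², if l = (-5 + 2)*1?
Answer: 946729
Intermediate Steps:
l = -3 (l = -3*1 = -3)
N(C) = -3 + 4*C² (N(C) = (4*C)*C - 3 = 4*C² - 3 = -3 + 4*C²)
(300 + N(13))² = (300 + (-3 + 4*13²))² = (300 + (-3 + 4*169))² = (300 + (-3 + 676))² = (300 + 673)² = 973² = 946729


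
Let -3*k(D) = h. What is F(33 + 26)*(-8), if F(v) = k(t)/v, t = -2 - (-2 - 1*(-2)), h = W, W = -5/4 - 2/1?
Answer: -26/177 ≈ -0.14689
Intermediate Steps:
W = -13/4 (W = -5*1/4 - 2*1 = -5/4 - 2 = -13/4 ≈ -3.2500)
h = -13/4 ≈ -3.2500
t = -2 (t = -2 - (-2 + 2) = -2 - 1*0 = -2 + 0 = -2)
k(D) = 13/12 (k(D) = -1/3*(-13/4) = 13/12)
F(v) = 13/(12*v)
F(33 + 26)*(-8) = (13/(12*(33 + 26)))*(-8) = ((13/12)/59)*(-8) = ((13/12)*(1/59))*(-8) = (13/708)*(-8) = -26/177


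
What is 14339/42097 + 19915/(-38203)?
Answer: -26415358/146202881 ≈ -0.18068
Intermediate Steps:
14339/42097 + 19915/(-38203) = 14339*(1/42097) + 19915*(-1/38203) = 14339/42097 - 19915/38203 = -26415358/146202881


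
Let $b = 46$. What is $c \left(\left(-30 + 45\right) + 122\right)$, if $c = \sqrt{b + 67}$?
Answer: $137 \sqrt{113} \approx 1456.3$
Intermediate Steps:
$c = \sqrt{113}$ ($c = \sqrt{46 + 67} = \sqrt{113} \approx 10.63$)
$c \left(\left(-30 + 45\right) + 122\right) = \sqrt{113} \left(\left(-30 + 45\right) + 122\right) = \sqrt{113} \left(15 + 122\right) = \sqrt{113} \cdot 137 = 137 \sqrt{113}$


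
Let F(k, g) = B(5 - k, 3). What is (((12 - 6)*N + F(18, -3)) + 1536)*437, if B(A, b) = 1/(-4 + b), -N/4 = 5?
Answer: 618355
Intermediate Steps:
N = -20 (N = -4*5 = -20)
F(k, g) = -1 (F(k, g) = 1/(-4 + 3) = 1/(-1) = -1)
(((12 - 6)*N + F(18, -3)) + 1536)*437 = (((12 - 6)*(-20) - 1) + 1536)*437 = ((6*(-20) - 1) + 1536)*437 = ((-120 - 1) + 1536)*437 = (-121 + 1536)*437 = 1415*437 = 618355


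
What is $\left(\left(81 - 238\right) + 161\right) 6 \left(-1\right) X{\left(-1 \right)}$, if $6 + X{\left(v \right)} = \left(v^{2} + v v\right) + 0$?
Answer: $96$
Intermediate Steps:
$X{\left(v \right)} = -6 + 2 v^{2}$ ($X{\left(v \right)} = -6 + \left(\left(v^{2} + v v\right) + 0\right) = -6 + \left(\left(v^{2} + v^{2}\right) + 0\right) = -6 + \left(2 v^{2} + 0\right) = -6 + 2 v^{2}$)
$\left(\left(81 - 238\right) + 161\right) 6 \left(-1\right) X{\left(-1 \right)} = \left(\left(81 - 238\right) + 161\right) 6 \left(-1\right) \left(-6 + 2 \left(-1\right)^{2}\right) = \left(-157 + 161\right) \left(- 6 \left(-6 + 2 \cdot 1\right)\right) = 4 \left(- 6 \left(-6 + 2\right)\right) = 4 \left(\left(-6\right) \left(-4\right)\right) = 4 \cdot 24 = 96$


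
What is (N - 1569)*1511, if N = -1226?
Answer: -4223245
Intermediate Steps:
(N - 1569)*1511 = (-1226 - 1569)*1511 = -2795*1511 = -4223245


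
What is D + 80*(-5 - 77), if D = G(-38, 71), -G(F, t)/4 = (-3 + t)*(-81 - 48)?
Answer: 28528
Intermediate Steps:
G(F, t) = -1548 + 516*t (G(F, t) = -4*(-3 + t)*(-81 - 48) = -4*(-3 + t)*(-129) = -4*(387 - 129*t) = -1548 + 516*t)
D = 35088 (D = -1548 + 516*71 = -1548 + 36636 = 35088)
D + 80*(-5 - 77) = 35088 + 80*(-5 - 77) = 35088 + 80*(-82) = 35088 - 6560 = 28528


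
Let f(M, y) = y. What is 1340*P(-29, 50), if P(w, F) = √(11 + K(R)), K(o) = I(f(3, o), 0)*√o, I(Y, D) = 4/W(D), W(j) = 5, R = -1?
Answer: 268*√(275 + 20*I) ≈ 4447.2 + 161.5*I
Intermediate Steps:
I(Y, D) = ⅘ (I(Y, D) = 4/5 = 4*(⅕) = ⅘)
K(o) = 4*√o/5
P(w, F) = √(11 + 4*I/5) (P(w, F) = √(11 + 4*√(-1)/5) = √(11 + 4*I/5))
1340*P(-29, 50) = 1340*(√(275 + 20*I)/5) = 268*√(275 + 20*I)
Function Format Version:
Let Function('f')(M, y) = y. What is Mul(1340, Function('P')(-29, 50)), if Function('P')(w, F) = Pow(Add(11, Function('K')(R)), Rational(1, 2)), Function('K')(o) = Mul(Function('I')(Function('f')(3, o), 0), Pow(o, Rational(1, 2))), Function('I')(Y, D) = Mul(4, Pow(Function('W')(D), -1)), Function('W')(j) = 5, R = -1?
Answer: Mul(268, Pow(Add(275, Mul(20, I)), Rational(1, 2))) ≈ Add(4447.2, Mul(161.50, I))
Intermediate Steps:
Function('I')(Y, D) = Rational(4, 5) (Function('I')(Y, D) = Mul(4, Pow(5, -1)) = Mul(4, Rational(1, 5)) = Rational(4, 5))
Function('K')(o) = Mul(Rational(4, 5), Pow(o, Rational(1, 2)))
Function('P')(w, F) = Pow(Add(11, Mul(Rational(4, 5), I)), Rational(1, 2)) (Function('P')(w, F) = Pow(Add(11, Mul(Rational(4, 5), Pow(-1, Rational(1, 2)))), Rational(1, 2)) = Pow(Add(11, Mul(Rational(4, 5), I)), Rational(1, 2)))
Mul(1340, Function('P')(-29, 50)) = Mul(1340, Mul(Rational(1, 5), Pow(Add(275, Mul(20, I)), Rational(1, 2)))) = Mul(268, Pow(Add(275, Mul(20, I)), Rational(1, 2)))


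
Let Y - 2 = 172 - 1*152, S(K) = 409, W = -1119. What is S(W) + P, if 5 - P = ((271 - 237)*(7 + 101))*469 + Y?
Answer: -1721776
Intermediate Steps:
Y = 22 (Y = 2 + (172 - 1*152) = 2 + (172 - 152) = 2 + 20 = 22)
P = -1722185 (P = 5 - (((271 - 237)*(7 + 101))*469 + 22) = 5 - ((34*108)*469 + 22) = 5 - (3672*469 + 22) = 5 - (1722168 + 22) = 5 - 1*1722190 = 5 - 1722190 = -1722185)
S(W) + P = 409 - 1722185 = -1721776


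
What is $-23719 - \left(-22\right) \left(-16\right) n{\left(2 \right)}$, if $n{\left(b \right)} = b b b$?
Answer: $-26535$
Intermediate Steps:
$n{\left(b \right)} = b^{3}$ ($n{\left(b \right)} = b^{2} b = b^{3}$)
$-23719 - \left(-22\right) \left(-16\right) n{\left(2 \right)} = -23719 - \left(-22\right) \left(-16\right) 2^{3} = -23719 - 352 \cdot 8 = -23719 - 2816 = -26535$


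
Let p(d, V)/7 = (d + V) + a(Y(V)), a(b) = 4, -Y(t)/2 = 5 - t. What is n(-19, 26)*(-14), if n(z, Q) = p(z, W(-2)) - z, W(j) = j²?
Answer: 812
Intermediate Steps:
Y(t) = -10 + 2*t (Y(t) = -2*(5 - t) = -10 + 2*t)
p(d, V) = 28 + 7*V + 7*d (p(d, V) = 7*((d + V) + 4) = 7*((V + d) + 4) = 7*(4 + V + d) = 28 + 7*V + 7*d)
n(z, Q) = 56 + 6*z (n(z, Q) = (28 + 7*(-2)² + 7*z) - z = (28 + 7*4 + 7*z) - z = (28 + 28 + 7*z) - z = (56 + 7*z) - z = 56 + 6*z)
n(-19, 26)*(-14) = (56 + 6*(-19))*(-14) = (56 - 114)*(-14) = -58*(-14) = 812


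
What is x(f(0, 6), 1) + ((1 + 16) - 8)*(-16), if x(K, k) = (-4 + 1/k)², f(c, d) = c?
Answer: -135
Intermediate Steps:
x(f(0, 6), 1) + ((1 + 16) - 8)*(-16) = (-1 + 4*1)²/1² + ((1 + 16) - 8)*(-16) = 1*(-1 + 4)² + (17 - 8)*(-16) = 1*3² + 9*(-16) = 1*9 - 144 = 9 - 144 = -135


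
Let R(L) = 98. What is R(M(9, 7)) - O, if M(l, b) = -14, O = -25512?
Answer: 25610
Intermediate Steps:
R(M(9, 7)) - O = 98 - 1*(-25512) = 98 + 25512 = 25610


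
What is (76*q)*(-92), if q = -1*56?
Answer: 391552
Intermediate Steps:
q = -56
(76*q)*(-92) = (76*(-56))*(-92) = -4256*(-92) = 391552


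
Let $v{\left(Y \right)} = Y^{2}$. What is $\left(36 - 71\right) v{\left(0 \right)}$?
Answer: $0$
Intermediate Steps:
$\left(36 - 71\right) v{\left(0 \right)} = \left(36 - 71\right) 0^{2} = \left(-35\right) 0 = 0$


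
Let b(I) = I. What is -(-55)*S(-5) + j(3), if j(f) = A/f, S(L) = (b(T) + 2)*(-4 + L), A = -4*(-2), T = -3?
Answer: 1493/3 ≈ 497.67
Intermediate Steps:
A = 8
S(L) = 4 - L (S(L) = (-3 + 2)*(-4 + L) = -(-4 + L) = 4 - L)
j(f) = 8/f
-(-55)*S(-5) + j(3) = -(-55)*(4 - 1*(-5)) + 8/3 = -(-55)*(4 + 5) + 8*(⅓) = -(-55)*9 + 8/3 = -55*(-9) + 8/3 = 495 + 8/3 = 1493/3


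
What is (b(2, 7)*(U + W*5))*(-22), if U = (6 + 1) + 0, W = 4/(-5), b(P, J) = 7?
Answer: -462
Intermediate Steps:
W = -4/5 (W = 4*(-1/5) = -4/5 ≈ -0.80000)
U = 7 (U = 7 + 0 = 7)
(b(2, 7)*(U + W*5))*(-22) = (7*(7 - 4/5*5))*(-22) = (7*(7 - 4))*(-22) = (7*3)*(-22) = 21*(-22) = -462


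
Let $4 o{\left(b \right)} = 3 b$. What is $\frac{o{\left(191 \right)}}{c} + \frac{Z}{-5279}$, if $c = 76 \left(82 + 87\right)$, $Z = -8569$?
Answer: $\frac{443265811}{271213904} \approx 1.6344$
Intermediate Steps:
$o{\left(b \right)} = \frac{3 b}{4}$
$c = 12844$ ($c = 76 \cdot 169 = 12844$)
$\frac{o{\left(191 \right)}}{c} + \frac{Z}{-5279} = \frac{\frac{3}{4} \cdot 191}{12844} - \frac{8569}{-5279} = \frac{573}{4} \cdot \frac{1}{12844} - - \frac{8569}{5279} = \frac{573}{51376} + \frac{8569}{5279} = \frac{443265811}{271213904}$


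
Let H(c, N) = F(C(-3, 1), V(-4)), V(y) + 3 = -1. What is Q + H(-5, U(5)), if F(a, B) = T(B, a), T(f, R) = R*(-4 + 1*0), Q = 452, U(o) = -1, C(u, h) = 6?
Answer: 428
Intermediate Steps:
V(y) = -4 (V(y) = -3 - 1 = -4)
T(f, R) = -4*R (T(f, R) = R*(-4 + 0) = R*(-4) = -4*R)
F(a, B) = -4*a
H(c, N) = -24 (H(c, N) = -4*6 = -24)
Q + H(-5, U(5)) = 452 - 24 = 428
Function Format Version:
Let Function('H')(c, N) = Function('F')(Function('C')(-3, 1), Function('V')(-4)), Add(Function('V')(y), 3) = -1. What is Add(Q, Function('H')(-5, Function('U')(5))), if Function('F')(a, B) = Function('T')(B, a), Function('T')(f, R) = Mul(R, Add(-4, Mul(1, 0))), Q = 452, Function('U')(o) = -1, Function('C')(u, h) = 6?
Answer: 428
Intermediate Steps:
Function('V')(y) = -4 (Function('V')(y) = Add(-3, -1) = -4)
Function('T')(f, R) = Mul(-4, R) (Function('T')(f, R) = Mul(R, Add(-4, 0)) = Mul(R, -4) = Mul(-4, R))
Function('F')(a, B) = Mul(-4, a)
Function('H')(c, N) = -24 (Function('H')(c, N) = Mul(-4, 6) = -24)
Add(Q, Function('H')(-5, Function('U')(5))) = Add(452, -24) = 428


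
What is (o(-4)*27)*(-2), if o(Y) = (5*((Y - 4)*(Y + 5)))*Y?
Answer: -8640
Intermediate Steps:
o(Y) = 5*Y*(-4 + Y)*(5 + Y) (o(Y) = (5*((-4 + Y)*(5 + Y)))*Y = (5*(-4 + Y)*(5 + Y))*Y = 5*Y*(-4 + Y)*(5 + Y))
(o(-4)*27)*(-2) = ((5*(-4)*(-20 - 4 + (-4)**2))*27)*(-2) = ((5*(-4)*(-20 - 4 + 16))*27)*(-2) = ((5*(-4)*(-8))*27)*(-2) = (160*27)*(-2) = 4320*(-2) = -8640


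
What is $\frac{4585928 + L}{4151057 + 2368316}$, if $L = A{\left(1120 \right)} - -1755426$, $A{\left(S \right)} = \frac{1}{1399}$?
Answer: $\frac{8871554247}{9120602827} \approx 0.97269$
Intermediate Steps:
$A{\left(S \right)} = \frac{1}{1399}$
$L = \frac{2455840975}{1399}$ ($L = \frac{1}{1399} - -1755426 = \frac{1}{1399} + 1755426 = \frac{2455840975}{1399} \approx 1.7554 \cdot 10^{6}$)
$\frac{4585928 + L}{4151057 + 2368316} = \frac{4585928 + \frac{2455840975}{1399}}{4151057 + 2368316} = \frac{8871554247}{1399 \cdot 6519373} = \frac{8871554247}{1399} \cdot \frac{1}{6519373} = \frac{8871554247}{9120602827}$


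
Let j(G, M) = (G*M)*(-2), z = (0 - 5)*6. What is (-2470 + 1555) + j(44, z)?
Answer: 1725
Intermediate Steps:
z = -30 (z = -5*6 = -30)
j(G, M) = -2*G*M
(-2470 + 1555) + j(44, z) = (-2470 + 1555) - 2*44*(-30) = -915 + 2640 = 1725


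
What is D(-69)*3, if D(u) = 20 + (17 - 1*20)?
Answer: 51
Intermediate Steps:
D(u) = 17 (D(u) = 20 + (17 - 20) = 20 - 3 = 17)
D(-69)*3 = 17*3 = 51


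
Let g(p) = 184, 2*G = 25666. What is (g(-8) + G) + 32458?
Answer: 45475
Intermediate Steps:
G = 12833 (G = (½)*25666 = 12833)
(g(-8) + G) + 32458 = (184 + 12833) + 32458 = 13017 + 32458 = 45475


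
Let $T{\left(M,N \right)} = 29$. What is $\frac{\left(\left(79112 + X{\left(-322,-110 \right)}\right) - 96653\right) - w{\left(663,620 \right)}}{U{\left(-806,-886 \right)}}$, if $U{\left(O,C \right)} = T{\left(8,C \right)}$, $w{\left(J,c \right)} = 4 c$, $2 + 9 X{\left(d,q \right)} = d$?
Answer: $- \frac{20057}{29} \approx -691.62$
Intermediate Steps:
$X{\left(d,q \right)} = - \frac{2}{9} + \frac{d}{9}$
$U{\left(O,C \right)} = 29$
$\frac{\left(\left(79112 + X{\left(-322,-110 \right)}\right) - 96653\right) - w{\left(663,620 \right)}}{U{\left(-806,-886 \right)}} = \frac{\left(\left(79112 + \left(- \frac{2}{9} + \frac{1}{9} \left(-322\right)\right)\right) - 96653\right) - 4 \cdot 620}{29} = \left(\left(\left(79112 - 36\right) - 96653\right) - 2480\right) \frac{1}{29} = \left(\left(79076 - 96653\right) - 2480\right) \frac{1}{29} = \left(-17577 - 2480\right) \frac{1}{29} = \left(-20057\right) \frac{1}{29} = - \frac{20057}{29}$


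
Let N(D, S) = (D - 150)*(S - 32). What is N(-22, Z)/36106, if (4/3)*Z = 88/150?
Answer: 67854/451325 ≈ 0.15034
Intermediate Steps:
Z = 11/25 (Z = 3*(88/150)/4 = 3*(88*(1/150))/4 = (3/4)*(44/75) = 11/25 ≈ 0.44000)
N(D, S) = (-150 + D)*(-32 + S)
N(-22, Z)/36106 = (4800 - 150*11/25 - 32*(-22) - 22*11/25)/36106 = (4800 - 66 + 704 - 242/25)*(1/36106) = (135708/25)*(1/36106) = 67854/451325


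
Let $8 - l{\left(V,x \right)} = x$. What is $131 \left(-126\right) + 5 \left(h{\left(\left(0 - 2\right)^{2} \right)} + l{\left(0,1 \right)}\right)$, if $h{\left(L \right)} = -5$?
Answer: $-16496$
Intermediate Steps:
$l{\left(V,x \right)} = 8 - x$
$131 \left(-126\right) + 5 \left(h{\left(\left(0 - 2\right)^{2} \right)} + l{\left(0,1 \right)}\right) = 131 \left(-126\right) + 5 \left(-5 + \left(8 - 1\right)\right) = -16506 + 5 \left(-5 + \left(8 - 1\right)\right) = -16506 + 5 \left(-5 + 7\right) = -16506 + 5 \cdot 2 = -16506 + 10 = -16496$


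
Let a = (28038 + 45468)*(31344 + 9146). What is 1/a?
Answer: 1/2976257940 ≈ 3.3599e-10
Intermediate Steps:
a = 2976257940 (a = 73506*40490 = 2976257940)
1/a = 1/2976257940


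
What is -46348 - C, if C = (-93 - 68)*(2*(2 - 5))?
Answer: -47314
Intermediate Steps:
C = 966 (C = -322*(-3) = -161*(-6) = 966)
-46348 - C = -46348 - 1*966 = -46348 - 966 = -47314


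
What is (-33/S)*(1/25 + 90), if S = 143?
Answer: -6753/325 ≈ -20.778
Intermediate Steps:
(-33/S)*(1/25 + 90) = (-33/143)*(1/25 + 90) = (-33*1/143)*(1/25 + 90) = -3/13*2251/25 = -6753/325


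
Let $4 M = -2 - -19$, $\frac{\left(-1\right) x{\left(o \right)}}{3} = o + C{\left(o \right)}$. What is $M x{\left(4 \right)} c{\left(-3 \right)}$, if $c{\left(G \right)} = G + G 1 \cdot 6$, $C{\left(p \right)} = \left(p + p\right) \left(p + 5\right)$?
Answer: $20349$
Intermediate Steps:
$C{\left(p \right)} = 2 p \left(5 + p\right)$
$x{\left(o \right)} = - 3 o - 6 o \left(5 + o\right)$ ($x{\left(o \right)} = - 3 \left(o + 2 o \left(5 + o\right)\right) = - 3 o - 6 o \left(5 + o\right)$)
$c{\left(G \right)} = 7 G$ ($c{\left(G \right)} = G + G 6 = G + 6 G = 7 G$)
$M = \frac{17}{4}$ ($M = \frac{-2 - -19}{4} = \frac{-2 + 19}{4} = \frac{1}{4} \cdot 17 = \frac{17}{4} \approx 4.25$)
$M x{\left(4 \right)} c{\left(-3 \right)} = \frac{17 \cdot 3 \cdot 4 \left(-11 - 8\right)}{4} \cdot 7 \left(-3\right) = \frac{17 \cdot 3 \cdot 4 \left(-11 - 8\right)}{4} \left(-21\right) = \frac{17 \cdot 3 \cdot 4 \left(-19\right)}{4} \left(-21\right) = \frac{17}{4} \left(-228\right) \left(-21\right) = \left(-969\right) \left(-21\right) = 20349$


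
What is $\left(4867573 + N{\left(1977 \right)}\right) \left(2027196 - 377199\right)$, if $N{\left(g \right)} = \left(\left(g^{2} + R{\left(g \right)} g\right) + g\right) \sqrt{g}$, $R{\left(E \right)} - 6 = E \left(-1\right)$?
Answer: $8031480847281 + 22834308483 \sqrt{1977} \approx 9.0468 \cdot 10^{12}$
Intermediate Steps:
$R{\left(E \right)} = 6 - E$ ($R{\left(E \right)} = 6 + E \left(-1\right) = 6 - E$)
$N{\left(g \right)} = \sqrt{g} \left(g + g^{2} + g \left(6 - g\right)\right)$ ($N{\left(g \right)} = \left(\left(g^{2} + \left(6 - g\right) g\right) + g\right) \sqrt{g} = \left(\left(g^{2} + g \left(6 - g\right)\right) + g\right) \sqrt{g} = \left(g + g^{2} + g \left(6 - g\right)\right) \sqrt{g} = \sqrt{g} \left(g + g^{2} + g \left(6 - g\right)\right)$)
$\left(4867573 + N{\left(1977 \right)}\right) \left(2027196 - 377199\right) = \left(4867573 + 7 \cdot 1977^{\frac{3}{2}}\right) \left(2027196 - 377199\right) = \left(4867573 + 7 \cdot 1977 \sqrt{1977}\right) 1649997 = \left(4867573 + 13839 \sqrt{1977}\right) 1649997 = 8031480847281 + 22834308483 \sqrt{1977}$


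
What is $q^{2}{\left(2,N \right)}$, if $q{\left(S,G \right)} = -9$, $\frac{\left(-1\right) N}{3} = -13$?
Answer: $81$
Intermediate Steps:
$N = 39$ ($N = \left(-3\right) \left(-13\right) = 39$)
$q^{2}{\left(2,N \right)} = \left(-9\right)^{2} = 81$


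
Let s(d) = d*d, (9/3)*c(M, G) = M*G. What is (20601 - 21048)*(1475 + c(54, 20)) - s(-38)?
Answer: -821689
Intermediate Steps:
c(M, G) = G*M/3 (c(M, G) = (M*G)/3 = (G*M)/3 = G*M/3)
s(d) = d**2
(20601 - 21048)*(1475 + c(54, 20)) - s(-38) = (20601 - 21048)*(1475 + (1/3)*20*54) - 1*(-38)**2 = -447*(1475 + 360) - 1*1444 = -447*1835 - 1444 = -820245 - 1444 = -821689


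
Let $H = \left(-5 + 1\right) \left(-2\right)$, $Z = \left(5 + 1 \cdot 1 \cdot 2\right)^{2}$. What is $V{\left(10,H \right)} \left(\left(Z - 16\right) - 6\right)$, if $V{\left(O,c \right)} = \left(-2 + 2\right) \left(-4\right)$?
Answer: $0$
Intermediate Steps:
$Z = 49$ ($Z = \left(5 + 1 \cdot 2\right)^{2} = \left(5 + 2\right)^{2} = 7^{2} = 49$)
$H = 8$ ($H = \left(-4\right) \left(-2\right) = 8$)
$V{\left(O,c \right)} = 0$ ($V{\left(O,c \right)} = 0 \left(-4\right) = 0$)
$V{\left(10,H \right)} \left(\left(Z - 16\right) - 6\right) = 0 \left(\left(49 - 16\right) - 6\right) = 0 \left(33 - 6\right) = 0 \cdot 27 = 0$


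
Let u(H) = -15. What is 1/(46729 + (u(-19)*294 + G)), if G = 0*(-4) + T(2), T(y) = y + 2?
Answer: 1/42323 ≈ 2.3628e-5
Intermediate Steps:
T(y) = 2 + y
G = 4 (G = 0*(-4) + (2 + 2) = 0 + 4 = 4)
1/(46729 + (u(-19)*294 + G)) = 1/(46729 + (-15*294 + 4)) = 1/(46729 + (-4410 + 4)) = 1/(46729 - 4406) = 1/42323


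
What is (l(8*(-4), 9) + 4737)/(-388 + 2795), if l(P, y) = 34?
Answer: 4771/2407 ≈ 1.9821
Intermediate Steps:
(l(8*(-4), 9) + 4737)/(-388 + 2795) = (34 + 4737)/(-388 + 2795) = 4771/2407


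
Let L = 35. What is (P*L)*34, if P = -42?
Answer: -49980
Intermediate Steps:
(P*L)*34 = -42*35*34 = -1470*34 = -49980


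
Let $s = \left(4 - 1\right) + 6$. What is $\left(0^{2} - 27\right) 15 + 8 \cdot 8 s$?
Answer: $171$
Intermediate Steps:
$s = 9$ ($s = 3 + 6 = 9$)
$\left(0^{2} - 27\right) 15 + 8 \cdot 8 s = \left(0^{2} - 27\right) 15 + 8 \cdot 8 \cdot 9 = \left(0 - 27\right) 15 + 64 \cdot 9 = \left(-27\right) 15 + 576 = -405 + 576 = 171$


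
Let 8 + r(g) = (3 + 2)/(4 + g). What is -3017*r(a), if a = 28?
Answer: 757267/32 ≈ 23665.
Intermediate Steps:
r(g) = -8 + 5/(4 + g) (r(g) = -8 + (3 + 2)/(4 + g) = -8 + 5/(4 + g))
-3017*r(a) = -3017*(-27 - 8*28)/(4 + 28) = -3017*(-27 - 224)/32 = -3017*(-251)/32 = -3017*(-251/32) = 757267/32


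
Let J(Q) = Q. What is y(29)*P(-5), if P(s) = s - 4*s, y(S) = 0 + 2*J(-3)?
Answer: -90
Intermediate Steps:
y(S) = -6 (y(S) = 0 + 2*(-3) = 0 - 6 = -6)
P(s) = -3*s
y(29)*P(-5) = -(-18)*(-5) = -6*15 = -90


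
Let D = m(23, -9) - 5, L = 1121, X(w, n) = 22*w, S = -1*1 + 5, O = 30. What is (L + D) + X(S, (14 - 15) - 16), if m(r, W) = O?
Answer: 1234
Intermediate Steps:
S = 4 (S = -1 + 5 = 4)
m(r, W) = 30
D = 25 (D = 30 - 5 = 25)
(L + D) + X(S, (14 - 15) - 16) = (1121 + 25) + 22*4 = 1146 + 88 = 1234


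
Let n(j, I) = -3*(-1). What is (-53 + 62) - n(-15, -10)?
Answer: 6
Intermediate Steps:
n(j, I) = 3
(-53 + 62) - n(-15, -10) = (-53 + 62) - 1*3 = 9 - 3 = 6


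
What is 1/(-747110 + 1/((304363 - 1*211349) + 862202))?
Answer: -955216/713651425759 ≈ -1.3385e-6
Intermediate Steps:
1/(-747110 + 1/((304363 - 1*211349) + 862202)) = 1/(-747110 + 1/((304363 - 211349) + 862202)) = 1/(-747110 + 1/(93014 + 862202)) = 1/(-747110 + 1/955216) = 1/(-713651425759/955216) = -955216/713651425759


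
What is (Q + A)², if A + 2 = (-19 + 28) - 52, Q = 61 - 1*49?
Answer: 1089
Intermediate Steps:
Q = 12 (Q = 61 - 49 = 12)
A = -45 (A = -2 + ((-19 + 28) - 52) = -2 + (9 - 52) = -2 - 43 = -45)
(Q + A)² = (12 - 45)² = (-33)² = 1089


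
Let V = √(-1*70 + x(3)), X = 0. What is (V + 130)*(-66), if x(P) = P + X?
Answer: -8580 - 66*I*√67 ≈ -8580.0 - 540.23*I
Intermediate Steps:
x(P) = P (x(P) = P + 0 = P)
V = I*√67 (V = √(-1*70 + 3) = √(-70 + 3) = √(-67) = I*√67 ≈ 8.1853*I)
(V + 130)*(-66) = (I*√67 + 130)*(-66) = (130 + I*√67)*(-66) = -8580 - 66*I*√67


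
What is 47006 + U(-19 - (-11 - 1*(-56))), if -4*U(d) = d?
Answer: 47022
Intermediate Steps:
U(d) = -d/4
47006 + U(-19 - (-11 - 1*(-56))) = 47006 - (-19 - (-11 - 1*(-56)))/4 = 47006 - (-19 - (-11 + 56))/4 = 47006 - (-19 - 1*45)/4 = 47006 - (-19 - 45)/4 = 47006 - ¼*(-64) = 47006 + 16 = 47022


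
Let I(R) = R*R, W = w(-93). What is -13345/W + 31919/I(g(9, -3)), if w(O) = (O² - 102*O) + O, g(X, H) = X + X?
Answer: 95259803/974268 ≈ 97.776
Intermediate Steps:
g(X, H) = 2*X
w(O) = O² - 101*O
W = 18042 (W = -93*(-101 - 93) = -93*(-194) = 18042)
I(R) = R²
-13345/W + 31919/I(g(9, -3)) = -13345/18042 + 31919/((2*9)²) = -13345*1/18042 + 31919/(18²) = -13345/18042 + 31919/324 = 95259803/974268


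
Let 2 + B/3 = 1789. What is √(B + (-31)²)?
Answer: √6322 ≈ 79.511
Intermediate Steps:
B = 5361 (B = -6 + 3*1789 = -6 + 5367 = 5361)
√(B + (-31)²) = √(5361 + (-31)²) = √(5361 + 961) = √6322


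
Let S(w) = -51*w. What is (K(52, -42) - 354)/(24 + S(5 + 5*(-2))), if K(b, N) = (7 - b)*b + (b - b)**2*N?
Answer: -898/93 ≈ -9.6559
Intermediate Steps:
K(b, N) = b*(7 - b) (K(b, N) = b*(7 - b) + 0**2*N = b*(7 - b) + 0*N = b*(7 - b) + 0 = b*(7 - b))
(K(52, -42) - 354)/(24 + S(5 + 5*(-2))) = (52*(7 - 1*52) - 354)/(24 - 51*(5 + 5*(-2))) = (52*(7 - 52) - 354)/(24 - 51*(5 - 10)) = (52*(-45) - 354)/(24 - 51*(-5)) = (-2340 - 354)/(24 + 255) = -2694/279 = -2694*1/279 = -898/93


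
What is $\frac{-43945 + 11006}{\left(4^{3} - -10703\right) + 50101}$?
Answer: $- \frac{32939}{60868} \approx -0.54115$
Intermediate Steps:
$\frac{-43945 + 11006}{\left(4^{3} - -10703\right) + 50101} = - \frac{32939}{\left(64 + 10703\right) + 50101} = - \frac{32939}{10767 + 50101} = - \frac{32939}{60868}$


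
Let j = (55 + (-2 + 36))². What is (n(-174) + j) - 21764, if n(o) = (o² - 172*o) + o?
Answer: 46187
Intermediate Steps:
j = 7921 (j = (55 + 34)² = 89² = 7921)
n(o) = o² - 171*o
(n(-174) + j) - 21764 = (-174*(-171 - 174) + 7921) - 21764 = (-174*(-345) + 7921) - 21764 = (60030 + 7921) - 21764 = 67951 - 21764 = 46187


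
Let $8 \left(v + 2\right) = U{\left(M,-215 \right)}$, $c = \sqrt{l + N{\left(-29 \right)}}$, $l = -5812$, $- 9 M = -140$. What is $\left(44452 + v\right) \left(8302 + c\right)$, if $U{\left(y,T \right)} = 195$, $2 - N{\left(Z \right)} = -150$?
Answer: $\frac{1476905045}{4} + \frac{355795 i \sqrt{1415}}{4} \approx 3.6923 \cdot 10^{8} + 3.3459 \cdot 10^{6} i$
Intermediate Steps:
$M = \frac{140}{9}$ ($M = \left(- \frac{1}{9}\right) \left(-140\right) = \frac{140}{9} \approx 15.556$)
$N{\left(Z \right)} = 152$ ($N{\left(Z \right)} = 2 - -150 = 2 + 150 = 152$)
$c = 2 i \sqrt{1415}$ ($c = \sqrt{-5812 + 152} = \sqrt{-5660} = 2 i \sqrt{1415} \approx 75.233 i$)
$v = \frac{179}{8}$ ($v = -2 + \frac{1}{8} \cdot 195 = -2 + \frac{195}{8} = \frac{179}{8} \approx 22.375$)
$\left(44452 + v\right) \left(8302 + c\right) = \left(44452 + \frac{179}{8}\right) \left(8302 + 2 i \sqrt{1415}\right) = \frac{355795 \left(8302 + 2 i \sqrt{1415}\right)}{8} = \frac{1476905045}{4} + \frac{355795 i \sqrt{1415}}{4}$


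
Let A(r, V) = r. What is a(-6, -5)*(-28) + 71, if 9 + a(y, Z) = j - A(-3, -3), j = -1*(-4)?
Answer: 127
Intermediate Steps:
j = 4
a(y, Z) = -2 (a(y, Z) = -9 + (4 - 1*(-3)) = -9 + (4 + 3) = -9 + 7 = -2)
a(-6, -5)*(-28) + 71 = -2*(-28) + 71 = 56 + 71 = 127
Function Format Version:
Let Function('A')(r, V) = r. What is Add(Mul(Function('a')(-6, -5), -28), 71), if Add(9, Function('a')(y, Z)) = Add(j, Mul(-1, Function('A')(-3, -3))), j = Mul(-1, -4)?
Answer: 127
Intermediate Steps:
j = 4
Function('a')(y, Z) = -2 (Function('a')(y, Z) = Add(-9, Add(4, Mul(-1, -3))) = Add(-9, Add(4, 3)) = Add(-9, 7) = -2)
Add(Mul(Function('a')(-6, -5), -28), 71) = Add(Mul(-2, -28), 71) = Add(56, 71) = 127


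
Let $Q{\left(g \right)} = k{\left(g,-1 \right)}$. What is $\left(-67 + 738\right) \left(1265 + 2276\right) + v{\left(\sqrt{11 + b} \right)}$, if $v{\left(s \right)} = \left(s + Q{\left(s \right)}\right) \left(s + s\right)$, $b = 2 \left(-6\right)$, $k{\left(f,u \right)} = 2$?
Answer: $2376009 + 4 i \approx 2.376 \cdot 10^{6} + 4.0 i$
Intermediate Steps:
$Q{\left(g \right)} = 2$
$b = -12$
$v{\left(s \right)} = 2 s \left(2 + s\right)$ ($v{\left(s \right)} = \left(s + 2\right) \left(s + s\right) = \left(2 + s\right) 2 s = 2 s \left(2 + s\right)$)
$\left(-67 + 738\right) \left(1265 + 2276\right) + v{\left(\sqrt{11 + b} \right)} = \left(-67 + 738\right) \left(1265 + 2276\right) + 2 \sqrt{11 - 12} \left(2 + \sqrt{11 - 12}\right) = 671 \cdot 3541 + 2 \sqrt{-1} \left(2 + \sqrt{-1}\right) = 2376011 + 2 i \left(2 + i\right)$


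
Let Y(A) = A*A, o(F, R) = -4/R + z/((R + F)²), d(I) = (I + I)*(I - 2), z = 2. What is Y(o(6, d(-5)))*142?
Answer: 2340094751/5108583200 ≈ 0.45807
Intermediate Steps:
d(I) = 2*I*(-2 + I) (d(I) = (2*I)*(-2 + I) = 2*I*(-2 + I))
o(F, R) = -4/R + 2/(F + R)² (o(F, R) = -4/R + 2/((R + F)²) = -4/R + 2/((F + R)²) = -4/R + 2/(F + R)²)
Y(A) = A²
Y(o(6, d(-5)))*142 = (-4*(-1/(10*(-2 - 5))) + 2/(6 + 2*(-5)*(-2 - 5))²)²*142 = (-4/(2*(-5)*(-7)) + 2/(6 + 2*(-5)*(-7))²)²*142 = (-4/70 + 2/(6 + 70)²)²*142 = (-4*1/70 + 2/76²)²*142 = (-2/35 + 2*(1/5776))²*142 = (-2/35 + 1/2888)²*142 = (-5741/101080)²*142 = (32959081/10217166400)*142 = 2340094751/5108583200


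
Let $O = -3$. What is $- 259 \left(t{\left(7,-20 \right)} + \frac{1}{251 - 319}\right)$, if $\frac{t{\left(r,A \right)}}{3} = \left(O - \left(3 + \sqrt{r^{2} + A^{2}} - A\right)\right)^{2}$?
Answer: $- \frac{59440241}{68} - 40404 \sqrt{449} \approx -1.7303 \cdot 10^{6}$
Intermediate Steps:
$t{\left(r,A \right)} = 3 \left(-6 + A - \sqrt{A^{2} + r^{2}}\right)^{2}$ ($t{\left(r,A \right)} = 3 \left(-3 - \left(3 + \sqrt{r^{2} + A^{2}} - A\right)\right)^{2} = 3 \left(-3 - \left(3 + \sqrt{A^{2} + r^{2}} - A\right)\right)^{2} = 3 \left(-6 + A - \sqrt{A^{2} + r^{2}}\right)^{2}$)
$- 259 \left(t{\left(7,-20 \right)} + \frac{1}{251 - 319}\right) = - 259 \left(3 \left(6 + \sqrt{\left(-20\right)^{2} + 7^{2}} - -20\right)^{2} + \frac{1}{251 - 319}\right) = - 259 \left(3 \left(6 + \sqrt{400 + 49} + 20\right)^{2} + \frac{1}{-68}\right) = - 259 \left(3 \left(6 + \sqrt{449} + 20\right)^{2} - \frac{1}{68}\right) = - 259 \left(3 \left(26 + \sqrt{449}\right)^{2} - \frac{1}{68}\right) = - 259 \left(- \frac{1}{68} + 3 \left(26 + \sqrt{449}\right)^{2}\right) = \frac{259}{68} - 777 \left(26 + \sqrt{449}\right)^{2}$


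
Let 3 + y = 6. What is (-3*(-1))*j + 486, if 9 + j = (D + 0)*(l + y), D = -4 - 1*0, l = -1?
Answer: 435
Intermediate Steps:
y = 3 (y = -3 + 6 = 3)
D = -4 (D = -4 + 0 = -4)
j = -17 (j = -9 + (-4 + 0)*(-1 + 3) = -9 - 4*2 = -9 - 8 = -17)
(-3*(-1))*j + 486 = -3*(-1)*(-17) + 486 = 3*(-17) + 486 = -51 + 486 = 435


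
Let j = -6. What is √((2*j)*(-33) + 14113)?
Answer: √14509 ≈ 120.45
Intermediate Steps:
√((2*j)*(-33) + 14113) = √((2*(-6))*(-33) + 14113) = √(-12*(-33) + 14113) = √(396 + 14113) = √14509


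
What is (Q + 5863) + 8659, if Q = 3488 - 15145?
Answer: 2865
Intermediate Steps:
Q = -11657
(Q + 5863) + 8659 = (-11657 + 5863) + 8659 = -5794 + 8659 = 2865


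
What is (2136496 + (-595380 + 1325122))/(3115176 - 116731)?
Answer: 2866238/2998445 ≈ 0.95591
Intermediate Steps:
(2136496 + (-595380 + 1325122))/(3115176 - 116731) = (2136496 + 729742)/2998445 = 2866238*(1/2998445) = 2866238/2998445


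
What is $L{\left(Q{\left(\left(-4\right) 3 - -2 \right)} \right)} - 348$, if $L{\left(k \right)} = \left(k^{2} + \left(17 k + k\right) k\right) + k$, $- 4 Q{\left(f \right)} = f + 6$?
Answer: $-328$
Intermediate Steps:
$Q{\left(f \right)} = - \frac{3}{2} - \frac{f}{4}$ ($Q{\left(f \right)} = - \frac{f + 6}{4} = - \frac{6 + f}{4} = - \frac{3}{2} - \frac{f}{4}$)
$L{\left(k \right)} = k + 19 k^{2}$ ($L{\left(k \right)} = \left(k^{2} + 18 k k\right) + k = \left(k^{2} + 18 k^{2}\right) + k = 19 k^{2} + k = k + 19 k^{2}$)
$L{\left(Q{\left(\left(-4\right) 3 - -2 \right)} \right)} - 348 = \left(- \frac{3}{2} - \frac{\left(-4\right) 3 - -2}{4}\right) \left(1 + 19 \left(- \frac{3}{2} - \frac{\left(-4\right) 3 - -2}{4}\right)\right) - 348 = \left(- \frac{3}{2} - \frac{-12 + 2}{4}\right) \left(1 + 19 \left(- \frac{3}{2} - \frac{-12 + 2}{4}\right)\right) - 348 = \left(- \frac{3}{2} - - \frac{5}{2}\right) \left(1 + 19 \left(- \frac{3}{2} - - \frac{5}{2}\right)\right) - 348 = \left(- \frac{3}{2} + \frac{5}{2}\right) \left(1 + 19 \left(- \frac{3}{2} + \frac{5}{2}\right)\right) - 348 = 1 \left(1 + 19 \cdot 1\right) - 348 = 1 \left(1 + 19\right) - 348 = 1 \cdot 20 - 348 = 20 - 348 = -328$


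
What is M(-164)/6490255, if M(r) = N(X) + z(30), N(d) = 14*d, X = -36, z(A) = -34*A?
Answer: -1524/6490255 ≈ -0.00023481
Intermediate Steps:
M(r) = -1524 (M(r) = 14*(-36) - 34*30 = -504 - 1020 = -1524)
M(-164)/6490255 = -1524/6490255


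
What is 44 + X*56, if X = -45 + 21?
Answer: -1300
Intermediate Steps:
X = -24
44 + X*56 = 44 - 24*56 = 44 - 1344 = -1300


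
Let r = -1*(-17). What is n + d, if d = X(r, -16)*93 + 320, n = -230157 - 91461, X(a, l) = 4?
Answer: -320926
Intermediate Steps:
r = 17
n = -321618
d = 692 (d = 4*93 + 320 = 372 + 320 = 692)
n + d = -321618 + 692 = -320926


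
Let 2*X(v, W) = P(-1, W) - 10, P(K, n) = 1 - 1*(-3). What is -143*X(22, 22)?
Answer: 429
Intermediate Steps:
P(K, n) = 4 (P(K, n) = 1 + 3 = 4)
X(v, W) = -3 (X(v, W) = (4 - 10)/2 = (1/2)*(-6) = -3)
-143*X(22, 22) = -143*(-3) = 429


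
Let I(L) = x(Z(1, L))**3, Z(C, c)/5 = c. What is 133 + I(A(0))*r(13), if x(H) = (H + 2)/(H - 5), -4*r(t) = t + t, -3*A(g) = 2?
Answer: 2077709/15625 ≈ 132.97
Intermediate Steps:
Z(C, c) = 5*c
A(g) = -2/3 (A(g) = -1/3*2 = -2/3)
r(t) = -t/2 (r(t) = -(t + t)/4 = -t/2)
x(H) = (2 + H)/(-5 + H)
I(L) = (2 + 5*L)**3/(-5 + 5*L)**3 (I(L) = ((2 + 5*L)/(-5 + 5*L))**3 = (2 + 5*L)**3/(-5 + 5*L)**3)
133 + I(A(0))*r(13) = 133 + ((2 + 5*(-2/3))**3/(125*(-1 - 2/3)**3))*(-1/2*13) = 133 + ((2 - 10/3)**3/(125*(-5/3)**3))*(-13/2) = 133 + ((1/125)*(-27/125)*(-4/3)**3)*(-13/2) = 133 + ((1/125)*(-27/125)*(-64/27))*(-13/2) = 133 + (64/15625)*(-13/2) = 133 - 416/15625 = 2077709/15625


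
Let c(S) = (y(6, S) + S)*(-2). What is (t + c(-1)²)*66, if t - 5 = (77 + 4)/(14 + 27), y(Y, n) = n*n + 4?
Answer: 192060/41 ≈ 4684.4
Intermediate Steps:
y(Y, n) = 4 + n² (y(Y, n) = n² + 4 = 4 + n²)
t = 286/41 (t = 5 + (77 + 4)/(14 + 27) = 5 + 81/41 = 286/41 ≈ 6.9756)
c(S) = -8 - 2*S - 2*S² (c(S) = ((4 + S²) + S)*(-2) = (4 + S + S²)*(-2) = -8 - 2*S - 2*S²)
(t + c(-1)²)*66 = (286/41 + (-8 - 2*(-1) - 2*(-1)²)²)*66 = (286/41 + (-8 + 2 - 2*1)²)*66 = (286/41 + (-8 + 2 - 2)²)*66 = (286/41 + (-8)²)*66 = (286/41 + 64)*66 = (2910/41)*66 = 192060/41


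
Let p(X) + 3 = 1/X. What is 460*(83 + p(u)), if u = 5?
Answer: 36892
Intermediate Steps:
p(X) = -3 + 1/X
460*(83 + p(u)) = 460*(83 + (-3 + 1/5)) = 460*(83 + (-3 + ⅕)) = 460*(83 - 14/5) = 460*(401/5) = 36892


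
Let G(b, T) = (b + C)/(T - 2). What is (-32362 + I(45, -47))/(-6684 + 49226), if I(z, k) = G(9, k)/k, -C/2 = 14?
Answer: -74529705/97974226 ≈ -0.76071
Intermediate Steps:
C = -28 (C = -2*14 = -28)
G(b, T) = (-28 + b)/(-2 + T) (G(b, T) = (b - 28)/(T - 2) = (-28 + b)/(-2 + T))
I(z, k) = -19/(k*(-2 + k)) (I(z, k) = ((-28 + 9)/(-2 + k))/k = (-19/(-2 + k))/k = -19/(k*(-2 + k)))
(-32362 + I(45, -47))/(-6684 + 49226) = (-32362 - 19/(-47*(-2 - 47)))/(-6684 + 49226) = (-32362 - 19*(-1/47)/(-49))/42542 = (-32362 - 19*(-1/47)*(-1/49))*(1/42542) = (-32362 - 19/2303)*(1/42542) = -74529705/2303*1/42542 = -74529705/97974226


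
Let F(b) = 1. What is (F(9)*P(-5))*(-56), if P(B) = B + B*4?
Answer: 1400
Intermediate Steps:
P(B) = 5*B (P(B) = B + 4*B = 5*B)
(F(9)*P(-5))*(-56) = (1*(5*(-5)))*(-56) = (1*(-25))*(-56) = -25*(-56) = 1400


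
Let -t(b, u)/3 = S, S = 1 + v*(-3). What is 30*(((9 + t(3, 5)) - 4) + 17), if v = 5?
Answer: 1920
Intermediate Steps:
S = -14 (S = 1 + 5*(-3) = 1 - 15 = -14)
t(b, u) = 42 (t(b, u) = -3*(-14) = 42)
30*(((9 + t(3, 5)) - 4) + 17) = 30*(((9 + 42) - 4) + 17) = 30*((51 - 4) + 17) = 30*(47 + 17) = 30*64 = 1920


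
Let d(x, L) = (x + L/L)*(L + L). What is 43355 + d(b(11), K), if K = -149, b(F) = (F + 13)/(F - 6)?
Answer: 208133/5 ≈ 41627.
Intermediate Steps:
b(F) = (13 + F)/(-6 + F)
d(x, L) = 2*L*(1 + x) (d(x, L) = (x + 1)*(2*L) = (1 + x)*(2*L) = 2*L*(1 + x))
43355 + d(b(11), K) = 43355 + 2*(-149)*(1 + (13 + 11)/(-6 + 11)) = 43355 + 2*(-149)*(1 + 24/5) = 43355 + 2*(-149)*(29/5) = 43355 - 8642/5 = 208133/5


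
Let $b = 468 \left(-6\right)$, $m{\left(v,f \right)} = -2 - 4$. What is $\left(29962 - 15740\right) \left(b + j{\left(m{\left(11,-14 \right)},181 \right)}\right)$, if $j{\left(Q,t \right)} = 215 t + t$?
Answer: $516087936$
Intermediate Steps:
$m{\left(v,f \right)} = -6$
$b = -2808$
$j{\left(Q,t \right)} = 216 t$
$\left(29962 - 15740\right) \left(b + j{\left(m{\left(11,-14 \right)},181 \right)}\right) = \left(29962 - 15740\right) \left(-2808 + 216 \cdot 181\right) = 14222 \left(-2808 + 39096\right) = 14222 \cdot 36288 = 516087936$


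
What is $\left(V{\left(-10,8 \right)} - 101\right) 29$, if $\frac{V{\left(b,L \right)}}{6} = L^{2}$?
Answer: $8207$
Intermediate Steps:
$V{\left(b,L \right)} = 6 L^{2}$
$\left(V{\left(-10,8 \right)} - 101\right) 29 = \left(6 \cdot 8^{2} - 101\right) 29 = \left(6 \cdot 64 - 101\right) 29 = \left(384 - 101\right) 29 = 283 \cdot 29 = 8207$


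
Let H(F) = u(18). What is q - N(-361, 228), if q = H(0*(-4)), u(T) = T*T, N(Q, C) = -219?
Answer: 543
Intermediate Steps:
u(T) = T²
H(F) = 324 (H(F) = 18² = 324)
q = 324
q - N(-361, 228) = 324 - 1*(-219) = 324 + 219 = 543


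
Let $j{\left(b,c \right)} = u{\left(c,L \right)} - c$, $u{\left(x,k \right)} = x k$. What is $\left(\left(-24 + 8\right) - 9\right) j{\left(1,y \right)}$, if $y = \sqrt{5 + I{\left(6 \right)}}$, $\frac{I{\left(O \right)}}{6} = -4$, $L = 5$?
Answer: $- 100 i \sqrt{19} \approx - 435.89 i$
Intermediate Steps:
$I{\left(O \right)} = -24$ ($I{\left(O \right)} = 6 \left(-4\right) = -24$)
$y = i \sqrt{19}$ ($y = \sqrt{5 - 24} = \sqrt{-19} = i \sqrt{19} \approx 4.3589 i$)
$u{\left(x,k \right)} = k x$
$j{\left(b,c \right)} = 4 c$ ($j{\left(b,c \right)} = 5 c - c = 4 c$)
$\left(\left(-24 + 8\right) - 9\right) j{\left(1,y \right)} = \left(\left(-24 + 8\right) - 9\right) 4 i \sqrt{19} = \left(-16 - 9\right) 4 i \sqrt{19} = - 25 \cdot 4 i \sqrt{19} = - 100 i \sqrt{19}$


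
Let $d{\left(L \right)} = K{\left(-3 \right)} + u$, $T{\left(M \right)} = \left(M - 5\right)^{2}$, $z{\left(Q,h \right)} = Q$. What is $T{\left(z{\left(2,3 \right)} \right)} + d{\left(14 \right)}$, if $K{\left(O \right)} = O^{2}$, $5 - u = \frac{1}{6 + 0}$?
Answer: $\frac{137}{6} \approx 22.833$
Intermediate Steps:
$T{\left(M \right)} = \left(-5 + M\right)^{2}$
$u = \frac{29}{6}$ ($u = 5 - \frac{1}{6 + 0} = 5 - \frac{1}{6} = \frac{29}{6} \approx 4.8333$)
$d{\left(L \right)} = \frac{83}{6}$ ($d{\left(L \right)} = \left(-3\right)^{2} + \frac{29}{6} = 9 + \frac{29}{6} = \frac{83}{6}$)
$T{\left(z{\left(2,3 \right)} \right)} + d{\left(14 \right)} = \left(-5 + 2\right)^{2} + \frac{83}{6} = \left(-3\right)^{2} + \frac{83}{6} = 9 + \frac{83}{6} = \frac{137}{6}$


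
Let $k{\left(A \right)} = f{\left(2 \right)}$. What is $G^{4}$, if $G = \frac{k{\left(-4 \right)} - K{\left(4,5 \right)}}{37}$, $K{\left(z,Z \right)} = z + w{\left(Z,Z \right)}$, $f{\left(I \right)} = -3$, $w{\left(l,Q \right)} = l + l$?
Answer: $\frac{83521}{1874161} \approx 0.044564$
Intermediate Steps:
$w{\left(l,Q \right)} = 2 l$
$K{\left(z,Z \right)} = z + 2 Z$
$k{\left(A \right)} = -3$
$G = - \frac{17}{37}$ ($G = \frac{-3 - \left(4 + 2 \cdot 5\right)}{37} = \left(-3 - \left(4 + 10\right)\right) \frac{1}{37} = \left(-3 - 14\right) \frac{1}{37} = \left(-17\right) \frac{1}{37} = - \frac{17}{37} \approx -0.45946$)
$G^{4} = \left(- \frac{17}{37}\right)^{4} = \frac{83521}{1874161}$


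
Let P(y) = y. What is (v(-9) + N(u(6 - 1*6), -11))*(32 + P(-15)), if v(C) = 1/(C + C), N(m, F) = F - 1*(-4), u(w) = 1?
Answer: -2159/18 ≈ -119.94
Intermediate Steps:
N(m, F) = 4 + F (N(m, F) = F + 4 = 4 + F)
v(C) = 1/(2*C)
(v(-9) + N(u(6 - 1*6), -11))*(32 + P(-15)) = ((½)/(-9) + (4 - 11))*(32 - 15) = ((½)*(-⅑) - 7)*17 = (-1/18 - 7)*17 = -127/18*17 = -2159/18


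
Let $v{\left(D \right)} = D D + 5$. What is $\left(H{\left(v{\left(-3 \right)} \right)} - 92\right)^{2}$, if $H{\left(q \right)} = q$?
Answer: $6084$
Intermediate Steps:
$v{\left(D \right)} = 5 + D^{2}$ ($v{\left(D \right)} = D^{2} + 5 = 5 + D^{2}$)
$\left(H{\left(v{\left(-3 \right)} \right)} - 92\right)^{2} = \left(\left(5 + \left(-3\right)^{2}\right) - 92\right)^{2} = \left(\left(5 + 9\right) - 92\right)^{2} = \left(14 - 92\right)^{2} = \left(-78\right)^{2} = 6084$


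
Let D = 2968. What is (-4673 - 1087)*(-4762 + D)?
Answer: 10333440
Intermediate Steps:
(-4673 - 1087)*(-4762 + D) = (-4673 - 1087)*(-4762 + 2968) = -5760*(-1794) = 10333440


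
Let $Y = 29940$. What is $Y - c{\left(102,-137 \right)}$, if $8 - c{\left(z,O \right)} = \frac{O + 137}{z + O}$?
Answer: $29932$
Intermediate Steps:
$c{\left(z,O \right)} = 8 - \frac{137 + O}{O + z}$ ($c{\left(z,O \right)} = 8 - \frac{O + 137}{z + O} = 8 - \frac{137 + O}{O + z}$)
$Y - c{\left(102,-137 \right)} = 29940 - \frac{-137 + 7 \left(-137\right) + 8 \cdot 102}{-137 + 102} = 29940 - \frac{-137 - 959 + 816}{-35} = 29940 - \left(- \frac{1}{35}\right) \left(-280\right) = 29940 - 8 = 29932$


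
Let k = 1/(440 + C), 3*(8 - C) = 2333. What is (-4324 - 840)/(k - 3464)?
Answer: 5107196/3425899 ≈ 1.4908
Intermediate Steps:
C = -2309/3 (C = 8 - ⅓*2333 = 8 - 2333/3 = -2309/3 ≈ -769.67)
k = -3/989 (k = 1/(440 - 2309/3) = 1/(-989/3) = -3/989 ≈ -0.0030334)
(-4324 - 840)/(k - 3464) = (-4324 - 840)/(-3/989 - 3464) = -5164/(-3425899/989) = -5164*(-989/3425899) = 5107196/3425899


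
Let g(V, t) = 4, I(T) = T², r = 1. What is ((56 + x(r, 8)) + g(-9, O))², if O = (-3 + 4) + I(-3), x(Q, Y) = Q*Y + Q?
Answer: 4761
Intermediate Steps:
x(Q, Y) = Q + Q*Y
O = 10 (O = (-3 + 4) + (-3)² = 1 + 9 = 10)
((56 + x(r, 8)) + g(-9, O))² = ((56 + 1*(1 + 8)) + 4)² = ((56 + 1*9) + 4)² = ((56 + 9) + 4)² = (65 + 4)² = 69² = 4761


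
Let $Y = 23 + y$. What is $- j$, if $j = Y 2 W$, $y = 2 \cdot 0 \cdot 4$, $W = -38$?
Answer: $1748$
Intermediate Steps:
$y = 0$ ($y = 0 \cdot 4 = 0$)
$Y = 23$ ($Y = 23 + 0 = 23$)
$j = -1748$ ($j = 23 \cdot 2 \left(-38\right) = 23 \left(-76\right) = -1748$)
$- j = \left(-1\right) \left(-1748\right) = 1748$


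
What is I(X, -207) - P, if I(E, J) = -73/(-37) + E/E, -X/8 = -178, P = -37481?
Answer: 1386907/37 ≈ 37484.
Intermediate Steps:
X = 1424 (X = -8*(-178) = 1424)
I(E, J) = 110/37 (I(E, J) = -73*(-1/37) + 1 = 73/37 + 1 = 110/37)
I(X, -207) - P = 110/37 - 1*(-37481) = 110/37 + 37481 = 1386907/37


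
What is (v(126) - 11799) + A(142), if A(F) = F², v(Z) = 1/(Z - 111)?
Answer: 125476/15 ≈ 8365.1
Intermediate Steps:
v(Z) = 1/(-111 + Z)
(v(126) - 11799) + A(142) = (1/(-111 + 126) - 11799) + 142² = (1/15 - 11799) + 20164 = -176984/15 + 20164 = 125476/15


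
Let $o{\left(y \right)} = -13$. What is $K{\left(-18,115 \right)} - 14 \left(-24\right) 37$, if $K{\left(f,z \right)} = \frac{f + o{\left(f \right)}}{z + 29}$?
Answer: $\frac{1790177}{144} \approx 12432.0$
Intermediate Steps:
$K{\left(f,z \right)} = \frac{-13 + f}{29 + z}$ ($K{\left(f,z \right)} = \frac{f - 13}{z + 29} = \frac{-13 + f}{29 + z}$)
$K{\left(-18,115 \right)} - 14 \left(-24\right) 37 = \frac{-13 - 18}{29 + 115} - 14 \left(-24\right) 37 = \frac{1}{144} \left(-31\right) - \left(-336\right) 37 = \frac{1}{144} \left(-31\right) - -12432 = - \frac{31}{144} + 12432 = \frac{1790177}{144}$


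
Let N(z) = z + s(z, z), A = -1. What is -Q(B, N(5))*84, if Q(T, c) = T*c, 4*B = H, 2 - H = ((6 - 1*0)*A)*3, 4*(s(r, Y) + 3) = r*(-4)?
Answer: 1260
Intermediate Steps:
s(r, Y) = -3 - r (s(r, Y) = -3 + (r*(-4))/4 = -3 + (-4*r)/4 = -3 - r)
N(z) = -3 (N(z) = z + (-3 - z) = -3)
H = 20 (H = 2 - (6 - 1*0)*(-1)*3 = 2 - (6 + 0)*(-1)*3 = 2 - 6*(-1)*3 = 2 - (-6)*3 = 2 - 1*(-18) = 2 + 18 = 20)
B = 5 (B = (1/4)*20 = 5)
-Q(B, N(5))*84 = -5*(-3)*84 = -(-15)*84 = -1*(-1260) = 1260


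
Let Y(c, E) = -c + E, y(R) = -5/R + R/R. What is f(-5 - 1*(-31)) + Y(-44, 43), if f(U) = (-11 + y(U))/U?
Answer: 58547/676 ≈ 86.608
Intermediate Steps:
y(R) = 1 - 5/R (y(R) = -5/R + 1 = 1 - 5/R)
Y(c, E) = E - c
f(U) = (-11 + (-5 + U)/U)/U
f(-5 - 1*(-31)) + Y(-44, 43) = 5*(-1 - 2*(-5 - 1*(-31)))/(-5 - 1*(-31))² + (43 - 1*(-44)) = 5*(-1 - 2*(-5 + 31))/(-5 + 31)² + (43 + 44) = 5*(-1 - 2*26)/26² + 87 = 5*(1/676)*(-1 - 52) + 87 = 5*(1/676)*(-53) + 87 = -265/676 + 87 = 58547/676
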